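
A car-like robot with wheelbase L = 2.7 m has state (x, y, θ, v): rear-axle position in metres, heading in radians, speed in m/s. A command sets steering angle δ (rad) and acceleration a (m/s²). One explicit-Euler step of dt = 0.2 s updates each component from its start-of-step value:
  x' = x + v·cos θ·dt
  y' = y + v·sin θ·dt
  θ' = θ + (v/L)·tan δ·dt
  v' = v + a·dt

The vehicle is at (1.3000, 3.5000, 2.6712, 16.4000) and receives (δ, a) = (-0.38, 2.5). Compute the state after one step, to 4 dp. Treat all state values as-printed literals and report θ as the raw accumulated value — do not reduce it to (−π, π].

(-1.6238, 4.9866, 2.1860, 16.9000)

x' = 1.3000 + 16.4000·cos(2.6712)·0.2 = -1.6238
y' = 3.5000 + 16.4000·sin(2.6712)·0.2 = 4.9866
θ' = 2.6712 + (16.4000/2.7)·tan(-0.38)·0.2 = 2.1860
v' = 16.4000 + 2.5000·0.2 = 16.9000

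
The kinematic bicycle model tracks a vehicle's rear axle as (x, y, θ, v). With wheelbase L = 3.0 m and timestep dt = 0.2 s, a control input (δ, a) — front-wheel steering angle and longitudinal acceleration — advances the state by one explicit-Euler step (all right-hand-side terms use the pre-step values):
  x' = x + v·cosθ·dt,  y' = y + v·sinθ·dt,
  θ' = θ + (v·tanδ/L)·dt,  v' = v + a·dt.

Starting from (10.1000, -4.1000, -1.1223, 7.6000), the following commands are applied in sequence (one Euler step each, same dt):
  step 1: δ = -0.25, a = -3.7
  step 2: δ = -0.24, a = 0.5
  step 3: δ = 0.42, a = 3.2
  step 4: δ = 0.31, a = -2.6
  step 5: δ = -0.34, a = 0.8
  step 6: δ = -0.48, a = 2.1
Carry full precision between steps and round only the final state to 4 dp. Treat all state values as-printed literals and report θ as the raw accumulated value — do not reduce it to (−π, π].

after step 1 (δ=-0.25, a=-3.7): (10.759089, -5.469672, -1.251673, 6.860000)
after step 2 (δ=-0.24, a=0.5): (11.189532, -6.772401, -1.363590, 6.960000)
after step 3 (δ=0.42, a=3.2): (11.475903, -8.134626, -1.156381, 7.600000)
after step 4 (δ=0.31, a=-2.6): (12.087939, -9.525960, -0.994081, 7.080000)
after step 5 (δ=-0.34, a=0.8): (12.860046, -10.712934, -1.161045, 7.240000)
after step 6 (δ=-0.48, a=2.1): (13.436901, -12.041069, -1.412327, 7.660000)

(13.4369, -12.0411, -1.4123, 7.6600)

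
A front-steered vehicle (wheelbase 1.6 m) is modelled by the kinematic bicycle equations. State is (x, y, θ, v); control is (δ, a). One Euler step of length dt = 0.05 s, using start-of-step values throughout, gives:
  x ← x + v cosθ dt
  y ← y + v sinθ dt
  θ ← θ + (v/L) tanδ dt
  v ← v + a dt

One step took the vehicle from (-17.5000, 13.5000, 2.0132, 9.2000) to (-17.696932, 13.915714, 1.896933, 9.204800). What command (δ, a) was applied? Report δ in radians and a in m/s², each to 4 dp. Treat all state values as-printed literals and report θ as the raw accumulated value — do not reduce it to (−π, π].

δ = -0.3843, a = 0.0960

a = (v'−v)/dt = (0.004800)/0.05 = 0.0960
Δθ = θ'−θ = -0.116267;  (v·dt/L) = 9.2000·0.05/1.6 = 0.287500
tan δ = Δθ·L/(v·dt) = -0.404407  →  δ = -0.3843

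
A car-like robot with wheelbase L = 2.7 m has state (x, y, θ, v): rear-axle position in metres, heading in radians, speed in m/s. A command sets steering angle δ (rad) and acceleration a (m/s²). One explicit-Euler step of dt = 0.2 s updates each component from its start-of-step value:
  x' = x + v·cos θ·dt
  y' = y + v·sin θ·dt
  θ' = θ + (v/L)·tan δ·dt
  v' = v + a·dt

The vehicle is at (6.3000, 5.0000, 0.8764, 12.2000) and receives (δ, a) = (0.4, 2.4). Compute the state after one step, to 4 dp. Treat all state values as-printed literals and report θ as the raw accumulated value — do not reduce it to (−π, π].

(7.8614, 6.8750, 1.2585, 12.6800)

x' = 6.3000 + 12.2000·cos(0.8764)·0.2 = 7.8614
y' = 5.0000 + 12.2000·sin(0.8764)·0.2 = 6.8750
θ' = 0.8764 + (12.2000/2.7)·tan(0.4)·0.2 = 1.2585
v' = 12.2000 + 2.4000·0.2 = 12.6800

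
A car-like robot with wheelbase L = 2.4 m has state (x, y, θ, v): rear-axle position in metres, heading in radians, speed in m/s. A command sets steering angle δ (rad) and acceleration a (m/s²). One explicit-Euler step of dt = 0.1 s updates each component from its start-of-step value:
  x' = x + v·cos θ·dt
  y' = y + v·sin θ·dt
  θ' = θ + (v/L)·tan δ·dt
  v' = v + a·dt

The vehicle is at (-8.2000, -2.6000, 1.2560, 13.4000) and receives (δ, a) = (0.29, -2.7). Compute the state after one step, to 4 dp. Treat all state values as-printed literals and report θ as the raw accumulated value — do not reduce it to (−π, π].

x' = -8.2000 + 13.4000·cos(1.2560)·0.1 = -7.7851
y' = -2.6000 + 13.4000·sin(1.2560)·0.1 = -1.3258
θ' = 1.2560 + (13.4000/2.4)·tan(0.29)·0.1 = 1.4226
v' = 13.4000 − 2.7000·0.1 = 13.1300

(-7.7851, -1.3258, 1.4226, 13.1300)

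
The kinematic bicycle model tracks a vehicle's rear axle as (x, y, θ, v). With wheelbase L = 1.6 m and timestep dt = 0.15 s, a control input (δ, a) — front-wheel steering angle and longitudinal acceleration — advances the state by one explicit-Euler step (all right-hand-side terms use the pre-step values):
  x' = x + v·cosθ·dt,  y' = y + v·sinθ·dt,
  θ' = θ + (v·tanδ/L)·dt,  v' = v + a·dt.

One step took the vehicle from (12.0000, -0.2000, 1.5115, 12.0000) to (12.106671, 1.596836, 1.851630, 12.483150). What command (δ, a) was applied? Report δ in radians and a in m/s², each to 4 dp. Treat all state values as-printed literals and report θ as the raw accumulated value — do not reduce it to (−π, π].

δ = 0.2936, a = 3.2210

a = (v'−v)/dt = (0.483150)/0.15 = 3.2210
Δθ = θ'−θ = 0.340130;  (v·dt/L) = 12.0000·0.15/1.6 = 1.125000
tan δ = Δθ·L/(v·dt) = 0.302338  →  δ = 0.2936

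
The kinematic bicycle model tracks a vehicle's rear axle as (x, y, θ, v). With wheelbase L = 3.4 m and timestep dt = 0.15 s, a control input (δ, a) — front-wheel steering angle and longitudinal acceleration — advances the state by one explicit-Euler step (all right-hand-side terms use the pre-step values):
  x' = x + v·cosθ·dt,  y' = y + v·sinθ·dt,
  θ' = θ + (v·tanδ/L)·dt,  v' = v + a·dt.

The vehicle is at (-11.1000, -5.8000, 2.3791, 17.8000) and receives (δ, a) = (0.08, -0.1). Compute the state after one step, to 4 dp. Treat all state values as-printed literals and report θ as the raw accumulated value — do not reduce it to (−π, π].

(-13.0307, -3.9558, 2.4421, 17.7850)

x' = -11.1000 + 17.8000·cos(2.3791)·0.15 = -13.0307
y' = -5.8000 + 17.8000·sin(2.3791)·0.15 = -3.9558
θ' = 2.3791 + (17.8000/3.4)·tan(0.08)·0.15 = 2.4421
v' = 17.8000 − 0.1000·0.15 = 17.7850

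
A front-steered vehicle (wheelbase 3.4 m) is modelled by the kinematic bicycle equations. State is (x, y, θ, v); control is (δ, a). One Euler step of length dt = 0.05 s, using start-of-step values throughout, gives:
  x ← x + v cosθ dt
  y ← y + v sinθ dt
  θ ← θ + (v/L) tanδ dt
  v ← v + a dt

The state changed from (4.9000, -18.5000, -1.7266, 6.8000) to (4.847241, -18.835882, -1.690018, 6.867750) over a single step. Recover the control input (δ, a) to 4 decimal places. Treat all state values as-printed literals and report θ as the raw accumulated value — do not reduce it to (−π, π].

δ = 0.3507, a = 1.3550

a = (v'−v)/dt = (0.067750)/0.05 = 1.3550
Δθ = θ'−θ = 0.036582;  (v·dt/L) = 6.8000·0.05/3.4 = 0.100000
tan δ = Δθ·L/(v·dt) = 0.365820  →  δ = 0.3507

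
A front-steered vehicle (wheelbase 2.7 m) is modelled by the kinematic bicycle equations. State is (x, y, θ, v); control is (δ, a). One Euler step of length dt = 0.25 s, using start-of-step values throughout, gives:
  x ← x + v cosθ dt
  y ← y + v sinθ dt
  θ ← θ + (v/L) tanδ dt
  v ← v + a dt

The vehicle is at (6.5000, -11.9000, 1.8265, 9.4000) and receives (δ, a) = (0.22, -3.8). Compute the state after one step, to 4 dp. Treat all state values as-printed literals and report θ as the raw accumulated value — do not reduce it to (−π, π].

x' = 6.5000 + 9.4000·cos(1.8265)·0.25 = 5.9056
y' = -11.9000 + 9.4000·sin(1.8265)·0.25 = -9.6264
θ' = 1.8265 + (9.4000/2.7)·tan(0.22)·0.25 = 2.0211
v' = 9.4000 − 3.8000·0.25 = 8.4500

(5.9056, -9.6264, 2.0211, 8.4500)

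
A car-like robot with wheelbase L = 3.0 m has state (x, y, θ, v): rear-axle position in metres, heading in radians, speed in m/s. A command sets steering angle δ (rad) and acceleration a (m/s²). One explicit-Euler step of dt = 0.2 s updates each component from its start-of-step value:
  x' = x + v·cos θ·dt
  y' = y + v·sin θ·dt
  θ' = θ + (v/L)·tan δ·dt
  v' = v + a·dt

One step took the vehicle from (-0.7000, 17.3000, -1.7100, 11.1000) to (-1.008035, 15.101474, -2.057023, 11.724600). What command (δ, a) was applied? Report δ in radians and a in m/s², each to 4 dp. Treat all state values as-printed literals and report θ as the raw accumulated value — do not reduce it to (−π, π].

δ = -0.4385, a = 3.1230

a = (v'−v)/dt = (0.624600)/0.2 = 3.1230
Δθ = θ'−θ = -0.347023;  (v·dt/L) = 11.1000·0.2/3.0 = 0.740000
tan δ = Δθ·L/(v·dt) = -0.468950  →  δ = -0.4385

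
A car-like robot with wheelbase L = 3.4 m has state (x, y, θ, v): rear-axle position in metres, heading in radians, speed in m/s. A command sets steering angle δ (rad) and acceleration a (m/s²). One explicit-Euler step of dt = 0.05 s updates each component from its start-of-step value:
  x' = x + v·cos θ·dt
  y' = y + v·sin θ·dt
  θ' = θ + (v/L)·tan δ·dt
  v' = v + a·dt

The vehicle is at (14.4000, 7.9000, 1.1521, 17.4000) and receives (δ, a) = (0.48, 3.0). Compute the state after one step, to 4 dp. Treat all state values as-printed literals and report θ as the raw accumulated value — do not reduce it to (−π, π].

x' = 14.4000 + 17.4000·cos(1.1521)·0.05 = 14.7537
y' = 7.9000 + 17.4000·sin(1.1521)·0.05 = 8.6948
θ' = 1.1521 + (17.4000/3.4)·tan(0.48)·0.05 = 1.2853
v' = 17.4000 + 3.0000·0.05 = 17.5500

(14.7537, 8.6948, 1.2853, 17.5500)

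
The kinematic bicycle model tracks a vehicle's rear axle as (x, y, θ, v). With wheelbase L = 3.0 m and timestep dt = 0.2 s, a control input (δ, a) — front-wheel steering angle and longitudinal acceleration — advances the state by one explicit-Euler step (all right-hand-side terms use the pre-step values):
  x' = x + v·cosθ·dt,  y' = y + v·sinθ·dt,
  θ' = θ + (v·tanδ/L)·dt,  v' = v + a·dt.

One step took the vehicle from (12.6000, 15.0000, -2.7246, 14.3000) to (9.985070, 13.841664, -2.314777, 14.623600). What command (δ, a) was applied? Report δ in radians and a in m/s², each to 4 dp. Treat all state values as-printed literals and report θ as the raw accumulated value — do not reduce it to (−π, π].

a = (v'−v)/dt = (0.323600)/0.2 = 1.6180
Δθ = θ'−θ = 0.409823;  (v·dt/L) = 14.3000·0.2/3.0 = 0.953333
tan δ = Δθ·L/(v·dt) = 0.429884  →  δ = 0.4060

δ = 0.4060, a = 1.6180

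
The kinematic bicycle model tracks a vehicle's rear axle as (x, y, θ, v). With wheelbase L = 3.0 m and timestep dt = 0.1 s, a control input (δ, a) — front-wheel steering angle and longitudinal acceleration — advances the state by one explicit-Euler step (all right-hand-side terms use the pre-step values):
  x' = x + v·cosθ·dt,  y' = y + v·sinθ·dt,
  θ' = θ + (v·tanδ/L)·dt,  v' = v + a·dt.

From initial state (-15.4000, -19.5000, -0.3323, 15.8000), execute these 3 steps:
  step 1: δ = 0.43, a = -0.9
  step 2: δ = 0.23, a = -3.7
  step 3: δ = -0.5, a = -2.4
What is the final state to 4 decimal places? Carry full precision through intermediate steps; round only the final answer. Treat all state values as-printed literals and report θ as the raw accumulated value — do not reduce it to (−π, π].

after step 1 (δ=0.43, a=-0.9): (-13.906435, -20.015425, -0.090760, 15.710000)
after step 2 (δ=0.23, a=-3.7): (-12.341901, -20.157812, 0.031853, 15.340000)
after step 3 (δ=-0.5, a=-2.4): (-10.808679, -20.108957, -0.247489, 15.100000)

(-10.8087, -20.1090, -0.2475, 15.1000)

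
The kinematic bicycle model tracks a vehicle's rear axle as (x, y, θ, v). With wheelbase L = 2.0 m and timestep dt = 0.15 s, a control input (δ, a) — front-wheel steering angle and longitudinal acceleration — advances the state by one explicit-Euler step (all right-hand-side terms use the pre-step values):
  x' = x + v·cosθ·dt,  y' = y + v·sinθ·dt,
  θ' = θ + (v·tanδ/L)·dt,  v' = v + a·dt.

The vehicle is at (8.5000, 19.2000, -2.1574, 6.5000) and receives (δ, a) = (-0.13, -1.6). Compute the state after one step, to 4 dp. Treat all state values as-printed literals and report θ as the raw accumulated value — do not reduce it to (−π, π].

(7.9603, 18.3880, -2.2211, 6.2600)

x' = 8.5000 + 6.5000·cos(-2.1574)·0.15 = 7.9603
y' = 19.2000 + 6.5000·sin(-2.1574)·0.15 = 18.3880
θ' = -2.1574 + (6.5000/2.0)·tan(-0.13)·0.15 = -2.2211
v' = 6.5000 − 1.6000·0.15 = 6.2600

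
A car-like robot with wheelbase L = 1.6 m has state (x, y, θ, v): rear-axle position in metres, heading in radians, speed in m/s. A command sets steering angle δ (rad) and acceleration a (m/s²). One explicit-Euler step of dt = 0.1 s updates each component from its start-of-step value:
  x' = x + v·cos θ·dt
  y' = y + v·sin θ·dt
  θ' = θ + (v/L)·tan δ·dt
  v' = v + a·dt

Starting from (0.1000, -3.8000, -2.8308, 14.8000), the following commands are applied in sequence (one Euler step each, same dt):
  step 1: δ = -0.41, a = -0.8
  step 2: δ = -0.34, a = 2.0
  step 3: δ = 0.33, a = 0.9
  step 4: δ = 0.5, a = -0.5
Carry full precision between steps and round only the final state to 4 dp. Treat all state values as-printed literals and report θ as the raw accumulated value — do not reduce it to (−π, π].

(-5.6332, -3.3689, -2.7264, 14.9600)

after step 1 (δ=-0.41, a=-0.8): (-1.309095, -4.252604, -3.232834, 14.720000)
after step 2 (δ=-0.34, a=2.0): (-2.774972, -4.118483, -3.558272, 14.920000)
after step 3 (δ=0.33, a=0.9): (-4.139314, -3.514632, -3.238867, 15.010000)
after step 4 (δ=0.5, a=-0.5): (-5.633218, -3.368853, -2.726367, 14.960000)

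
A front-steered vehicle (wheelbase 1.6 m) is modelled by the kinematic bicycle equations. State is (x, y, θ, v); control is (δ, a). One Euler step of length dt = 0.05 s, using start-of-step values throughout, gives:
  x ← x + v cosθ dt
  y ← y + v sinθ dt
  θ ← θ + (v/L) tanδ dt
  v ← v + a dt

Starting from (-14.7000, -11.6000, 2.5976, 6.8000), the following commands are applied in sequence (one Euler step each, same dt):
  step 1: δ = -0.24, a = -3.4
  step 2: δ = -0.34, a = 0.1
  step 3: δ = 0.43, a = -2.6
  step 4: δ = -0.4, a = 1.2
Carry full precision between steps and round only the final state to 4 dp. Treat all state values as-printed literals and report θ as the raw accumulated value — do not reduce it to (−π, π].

(-15.7985, -10.8555, 2.4815, 6.5650)

after step 1 (δ=-0.24, a=-3.4): (-14.990921, -11.424031, 2.545598, 6.630000)
after step 2 (δ=-0.34, a=0.1): (-15.265267, -11.237949, 2.472308, 6.635000)
after step 3 (δ=0.43, a=-2.6): (-15.525447, -11.032123, 2.567400, 6.505000)
after step 4 (δ=-0.4, a=1.2): (-15.798537, -10.855461, 2.481454, 6.565000)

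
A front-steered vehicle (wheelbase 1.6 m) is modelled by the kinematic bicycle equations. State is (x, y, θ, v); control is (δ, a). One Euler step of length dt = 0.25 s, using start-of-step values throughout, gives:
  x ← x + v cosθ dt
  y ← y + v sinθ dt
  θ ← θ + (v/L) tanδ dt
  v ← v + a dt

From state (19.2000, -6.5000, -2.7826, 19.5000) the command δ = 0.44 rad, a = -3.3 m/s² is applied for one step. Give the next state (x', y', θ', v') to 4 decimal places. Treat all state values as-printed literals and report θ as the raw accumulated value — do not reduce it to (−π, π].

x' = 19.2000 + 19.5000·cos(-2.7826)·0.25 = 14.6358
y' = -6.5000 + 19.5000·sin(-2.7826)·0.25 = -8.2127
θ' = -2.7826 + (19.5000/1.6)·tan(0.44)·0.25 = -1.3482
v' = 19.5000 − 3.3000·0.25 = 18.6750

(14.6358, -8.2127, -1.3482, 18.6750)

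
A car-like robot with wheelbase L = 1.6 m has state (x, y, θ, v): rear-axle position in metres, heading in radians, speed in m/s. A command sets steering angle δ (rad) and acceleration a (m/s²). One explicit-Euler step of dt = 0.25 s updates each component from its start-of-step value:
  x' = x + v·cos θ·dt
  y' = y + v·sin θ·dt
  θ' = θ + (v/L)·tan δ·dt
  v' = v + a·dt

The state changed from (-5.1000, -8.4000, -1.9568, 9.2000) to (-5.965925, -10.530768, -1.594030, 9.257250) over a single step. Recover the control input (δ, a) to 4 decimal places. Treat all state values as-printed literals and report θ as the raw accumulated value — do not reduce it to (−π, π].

a = (v'−v)/dt = (0.057250)/0.25 = 0.2290
Δθ = θ'−θ = 0.362770;  (v·dt/L) = 9.2000·0.25/1.6 = 1.437500
tan δ = Δθ·L/(v·dt) = 0.252362  →  δ = 0.2472

δ = 0.2472, a = 0.2290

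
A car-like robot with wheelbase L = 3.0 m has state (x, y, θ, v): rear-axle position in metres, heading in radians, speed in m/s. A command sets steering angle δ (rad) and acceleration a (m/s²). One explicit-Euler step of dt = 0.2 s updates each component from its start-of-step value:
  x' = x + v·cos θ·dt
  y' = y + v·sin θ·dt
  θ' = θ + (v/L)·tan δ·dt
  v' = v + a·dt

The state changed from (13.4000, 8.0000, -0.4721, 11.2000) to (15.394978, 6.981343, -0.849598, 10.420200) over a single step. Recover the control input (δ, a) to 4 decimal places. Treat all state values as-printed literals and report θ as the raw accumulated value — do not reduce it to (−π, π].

a = (v'−v)/dt = (-0.779800)/0.2 = -3.8990
Δθ = θ'−θ = -0.377498;  (v·dt/L) = 11.2000·0.2/3.0 = 0.746667
tan δ = Δθ·L/(v·dt) = -0.505578  →  δ = -0.4681

δ = -0.4681, a = -3.8990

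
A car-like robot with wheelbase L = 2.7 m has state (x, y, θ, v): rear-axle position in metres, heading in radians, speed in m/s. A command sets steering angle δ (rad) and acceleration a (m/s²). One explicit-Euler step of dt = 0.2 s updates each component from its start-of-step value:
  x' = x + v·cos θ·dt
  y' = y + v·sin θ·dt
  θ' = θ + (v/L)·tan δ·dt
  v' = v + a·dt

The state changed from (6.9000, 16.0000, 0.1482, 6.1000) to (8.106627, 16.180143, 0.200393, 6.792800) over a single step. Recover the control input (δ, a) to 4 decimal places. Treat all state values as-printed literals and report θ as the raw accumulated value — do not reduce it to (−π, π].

δ = 0.1150, a = 3.4640

a = (v'−v)/dt = (0.692800)/0.2 = 3.4640
Δθ = θ'−θ = 0.052193;  (v·dt/L) = 6.1000·0.2/2.7 = 0.451852
tan δ = Δθ·L/(v·dt) = 0.115509  →  δ = 0.1150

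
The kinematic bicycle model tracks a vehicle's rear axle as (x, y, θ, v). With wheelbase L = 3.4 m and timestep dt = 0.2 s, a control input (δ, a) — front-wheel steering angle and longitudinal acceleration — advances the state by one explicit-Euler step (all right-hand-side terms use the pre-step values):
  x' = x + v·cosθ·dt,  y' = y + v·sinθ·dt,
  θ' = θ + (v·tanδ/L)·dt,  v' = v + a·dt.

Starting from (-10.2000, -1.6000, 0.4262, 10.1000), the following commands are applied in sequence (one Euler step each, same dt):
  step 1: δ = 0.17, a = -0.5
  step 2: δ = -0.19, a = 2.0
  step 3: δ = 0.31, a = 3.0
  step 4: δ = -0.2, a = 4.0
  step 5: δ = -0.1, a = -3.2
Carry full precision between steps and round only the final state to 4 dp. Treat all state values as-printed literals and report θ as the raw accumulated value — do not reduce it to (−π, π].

after step 1 (δ=0.17, a=-0.5): (-8.360703, -0.764904, 0.528184, 10.000000)
after step 2 (δ=-0.19, a=2.0): (-6.633256, 0.243028, 0.415055, 10.400000)
after step 3 (δ=0.31, a=3.0): (-4.729860, 1.081767, 0.611020, 11.000000)
after step 4 (δ=-0.2, a=4.0): (-2.927921, 2.343915, 0.479855, 11.800000)
after step 5 (δ=-0.1, a=-3.2): (-0.834454, 3.433409, 0.410211, 11.160000)

(-0.8345, 3.4334, 0.4102, 11.1600)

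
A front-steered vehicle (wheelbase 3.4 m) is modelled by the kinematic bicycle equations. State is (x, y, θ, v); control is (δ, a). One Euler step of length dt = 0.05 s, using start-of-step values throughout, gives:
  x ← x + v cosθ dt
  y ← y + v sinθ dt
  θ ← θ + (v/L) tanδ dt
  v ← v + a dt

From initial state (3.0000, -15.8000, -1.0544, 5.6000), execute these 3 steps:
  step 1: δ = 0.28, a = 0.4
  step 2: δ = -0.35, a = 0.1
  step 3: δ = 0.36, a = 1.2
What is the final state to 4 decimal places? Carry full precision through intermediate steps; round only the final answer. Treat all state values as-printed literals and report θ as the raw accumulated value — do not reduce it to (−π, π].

(3.4200, -16.5300, -1.0298, 5.6850)

after step 1 (δ=0.28, a=0.4): (3.138250, -16.043489, -1.030719, 5.620000)
after step 2 (δ=-0.35, a=0.1): (3.282741, -16.284494, -1.060888, 5.625000)
after step 3 (δ=0.36, a=1.2): (3.420018, -16.529966, -1.029751, 5.685000)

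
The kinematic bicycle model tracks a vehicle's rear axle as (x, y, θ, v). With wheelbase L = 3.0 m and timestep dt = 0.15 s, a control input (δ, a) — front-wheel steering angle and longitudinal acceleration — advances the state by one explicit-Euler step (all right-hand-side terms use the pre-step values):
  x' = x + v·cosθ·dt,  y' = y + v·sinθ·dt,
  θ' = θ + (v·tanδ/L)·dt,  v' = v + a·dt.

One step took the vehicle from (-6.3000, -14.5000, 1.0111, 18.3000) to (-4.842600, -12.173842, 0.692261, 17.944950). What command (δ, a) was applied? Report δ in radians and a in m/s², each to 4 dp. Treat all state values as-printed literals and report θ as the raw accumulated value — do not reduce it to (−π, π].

a = (v'−v)/dt = (-0.355050)/0.15 = -2.3670
Δθ = θ'−θ = -0.318839;  (v·dt/L) = 18.3000·0.15/3.0 = 0.915000
tan δ = Δθ·L/(v·dt) = -0.348458  →  δ = -0.3353

δ = -0.3353, a = -2.3670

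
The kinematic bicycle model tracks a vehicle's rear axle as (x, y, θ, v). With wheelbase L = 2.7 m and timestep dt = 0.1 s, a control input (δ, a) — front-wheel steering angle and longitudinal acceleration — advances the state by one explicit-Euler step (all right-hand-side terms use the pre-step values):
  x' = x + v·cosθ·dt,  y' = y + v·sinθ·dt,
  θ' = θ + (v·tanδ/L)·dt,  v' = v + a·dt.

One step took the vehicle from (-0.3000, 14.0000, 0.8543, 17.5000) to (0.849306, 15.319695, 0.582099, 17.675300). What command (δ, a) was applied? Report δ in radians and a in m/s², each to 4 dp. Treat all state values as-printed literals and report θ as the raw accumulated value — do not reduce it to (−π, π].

δ = -0.3976, a = 1.7530

a = (v'−v)/dt = (0.175300)/0.1 = 1.7530
Δθ = θ'−θ = -0.272201;  (v·dt/L) = 17.5000·0.1/2.7 = 0.648148
tan δ = Δθ·L/(v·dt) = -0.419967  →  δ = -0.3976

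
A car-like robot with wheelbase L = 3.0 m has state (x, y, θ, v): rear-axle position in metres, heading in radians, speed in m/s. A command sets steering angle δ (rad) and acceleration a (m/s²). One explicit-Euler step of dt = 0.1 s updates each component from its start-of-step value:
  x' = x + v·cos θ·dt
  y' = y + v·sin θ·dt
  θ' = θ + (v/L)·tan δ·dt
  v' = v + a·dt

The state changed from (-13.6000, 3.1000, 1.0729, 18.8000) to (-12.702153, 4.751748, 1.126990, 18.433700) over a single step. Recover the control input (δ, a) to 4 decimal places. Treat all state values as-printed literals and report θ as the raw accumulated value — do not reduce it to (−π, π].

δ = 0.0861, a = -3.6630

a = (v'−v)/dt = (-0.366300)/0.1 = -3.6630
Δθ = θ'−θ = 0.054090;  (v·dt/L) = 18.8000·0.1/3.0 = 0.626667
tan δ = Δθ·L/(v·dt) = 0.086314  →  δ = 0.0861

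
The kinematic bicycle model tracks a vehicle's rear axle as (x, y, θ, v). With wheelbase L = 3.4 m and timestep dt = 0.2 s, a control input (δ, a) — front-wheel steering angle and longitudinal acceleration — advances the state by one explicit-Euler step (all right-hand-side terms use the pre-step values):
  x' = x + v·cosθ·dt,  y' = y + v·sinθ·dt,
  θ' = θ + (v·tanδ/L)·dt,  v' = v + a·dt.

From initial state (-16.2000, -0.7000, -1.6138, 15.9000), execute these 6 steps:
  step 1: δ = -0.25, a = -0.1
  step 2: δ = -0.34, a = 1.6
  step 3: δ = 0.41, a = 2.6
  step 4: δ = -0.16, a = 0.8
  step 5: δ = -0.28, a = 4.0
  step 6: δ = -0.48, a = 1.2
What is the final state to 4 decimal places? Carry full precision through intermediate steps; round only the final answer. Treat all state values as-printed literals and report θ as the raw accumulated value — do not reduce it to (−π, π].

after step 1 (δ=-0.25, a=-0.1): (-16.336710, -3.877060, -1.852620, 15.880000)
after step 2 (δ=-0.34, a=1.6): (-17.219979, -6.927767, -2.183052, 16.200000)
after step 3 (δ=0.41, a=2.6): (-19.082055, -9.579233, -1.768874, 16.720000)
after step 4 (δ=-0.16, a=0.8): (-19.740103, -12.857847, -1.927595, 16.880000)
after step 5 (δ=-0.28, a=4.0): (-20.919260, -16.021226, -2.213120, 17.680000)
after step 6 (δ=-0.48, a=1.2): (-23.037527, -18.852523, -2.754555, 17.920000)

(-23.0375, -18.8525, -2.7546, 17.9200)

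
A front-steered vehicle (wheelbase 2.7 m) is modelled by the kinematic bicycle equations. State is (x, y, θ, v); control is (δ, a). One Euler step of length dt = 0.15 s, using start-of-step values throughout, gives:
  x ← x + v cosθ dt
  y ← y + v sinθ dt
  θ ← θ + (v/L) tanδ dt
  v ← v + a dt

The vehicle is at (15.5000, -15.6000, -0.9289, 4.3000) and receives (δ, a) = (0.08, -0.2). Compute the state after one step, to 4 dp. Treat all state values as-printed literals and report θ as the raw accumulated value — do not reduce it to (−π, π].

(15.8862, -16.1166, -0.9097, 4.2700)

x' = 15.5000 + 4.3000·cos(-0.9289)·0.15 = 15.8862
y' = -15.6000 + 4.3000·sin(-0.9289)·0.15 = -16.1166
θ' = -0.9289 + (4.3000/2.7)·tan(0.08)·0.15 = -0.9097
v' = 4.3000 − 0.2000·0.15 = 4.2700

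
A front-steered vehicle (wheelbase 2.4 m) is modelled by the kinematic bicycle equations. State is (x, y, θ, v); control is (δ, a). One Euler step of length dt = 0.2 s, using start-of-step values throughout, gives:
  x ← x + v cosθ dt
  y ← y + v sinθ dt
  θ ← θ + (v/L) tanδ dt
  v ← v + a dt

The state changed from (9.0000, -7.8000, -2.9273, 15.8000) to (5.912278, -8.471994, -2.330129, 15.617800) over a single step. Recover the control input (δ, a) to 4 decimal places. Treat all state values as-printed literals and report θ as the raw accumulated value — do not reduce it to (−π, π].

δ = 0.4258, a = -0.9110

a = (v'−v)/dt = (-0.182200)/0.2 = -0.9110
Δθ = θ'−θ = 0.597171;  (v·dt/L) = 15.8000·0.2/2.4 = 1.316667
tan δ = Δθ·L/(v·dt) = 0.453548  →  δ = 0.4258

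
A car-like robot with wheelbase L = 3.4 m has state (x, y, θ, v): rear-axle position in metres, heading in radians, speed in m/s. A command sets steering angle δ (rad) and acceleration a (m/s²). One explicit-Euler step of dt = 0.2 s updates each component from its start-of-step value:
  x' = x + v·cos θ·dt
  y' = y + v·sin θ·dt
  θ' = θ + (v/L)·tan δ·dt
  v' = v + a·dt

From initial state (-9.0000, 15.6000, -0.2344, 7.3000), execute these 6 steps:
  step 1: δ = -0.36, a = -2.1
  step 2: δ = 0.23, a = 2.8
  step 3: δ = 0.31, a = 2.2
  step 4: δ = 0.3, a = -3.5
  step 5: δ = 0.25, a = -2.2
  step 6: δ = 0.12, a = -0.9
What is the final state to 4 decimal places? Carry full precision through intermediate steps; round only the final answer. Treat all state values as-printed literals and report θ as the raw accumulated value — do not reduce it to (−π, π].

after step 1 (δ=-0.36, a=-2.1): (-7.579925, 15.260901, -0.396032, 6.880000)
after step 2 (δ=0.23, a=2.8): (-6.310429, 14.730095, -0.301273, 7.440000)
after step 3 (δ=0.31, a=2.2): (-4.889449, 14.288552, -0.161082, 7.880000)
after step 4 (δ=0.3, a=-3.5): (-3.333852, 14.035783, -0.017696, 7.180000)
after step 5 (δ=0.25, a=-2.2): (-1.898076, 14.010373, 0.090149, 6.740000)
after step 6 (δ=0.12, a=-0.9): (-0.555550, 14.131729, 0.137955, 6.560000)

(-0.5556, 14.1317, 0.1380, 6.5600)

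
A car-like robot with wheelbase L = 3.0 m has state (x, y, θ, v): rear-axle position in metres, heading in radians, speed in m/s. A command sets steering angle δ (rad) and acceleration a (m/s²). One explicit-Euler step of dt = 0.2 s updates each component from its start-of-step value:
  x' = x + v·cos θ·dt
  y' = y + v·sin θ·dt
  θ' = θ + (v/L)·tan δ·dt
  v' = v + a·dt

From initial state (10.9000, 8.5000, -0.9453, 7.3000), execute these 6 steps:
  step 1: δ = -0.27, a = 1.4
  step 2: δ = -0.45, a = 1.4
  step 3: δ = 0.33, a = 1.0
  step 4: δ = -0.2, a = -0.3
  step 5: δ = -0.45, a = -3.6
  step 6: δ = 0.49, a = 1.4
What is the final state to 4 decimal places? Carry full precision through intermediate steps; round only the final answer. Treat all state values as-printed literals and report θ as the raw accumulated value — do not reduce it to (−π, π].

after step 1 (δ=-0.27, a=1.4): (11.754830, 7.316418, -1.079989, 7.580000)
after step 2 (δ=-0.45, a=1.4): (12.469378, 5.979378, -1.324093, 7.860000)
after step 3 (δ=0.33, a=1.0): (12.853274, 4.454974, -1.144610, 8.060000)
after step 4 (δ=-0.2, a=-0.3): (13.519677, 2.987169, -1.253533, 8.000000)
after step 5 (δ=-0.45, a=-3.6): (14.018826, 1.467021, -1.511162, 7.280000)
after step 6 (δ=0.49, a=1.4): (14.105602, 0.013609, -1.252291, 7.560000)

(14.1056, 0.0136, -1.2523, 7.5600)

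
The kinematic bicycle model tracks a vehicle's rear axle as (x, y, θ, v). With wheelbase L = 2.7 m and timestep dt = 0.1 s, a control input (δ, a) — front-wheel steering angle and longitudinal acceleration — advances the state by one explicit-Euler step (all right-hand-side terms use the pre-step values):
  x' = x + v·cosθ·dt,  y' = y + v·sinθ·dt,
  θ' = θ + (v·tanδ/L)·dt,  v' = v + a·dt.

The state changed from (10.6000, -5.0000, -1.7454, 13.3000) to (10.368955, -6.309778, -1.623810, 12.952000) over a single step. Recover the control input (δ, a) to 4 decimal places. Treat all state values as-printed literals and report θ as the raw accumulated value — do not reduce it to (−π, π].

a = (v'−v)/dt = (-0.348000)/0.1 = -3.4800
Δθ = θ'−θ = 0.121590;  (v·dt/L) = 13.3000·0.1/2.7 = 0.492593
tan δ = Δθ·L/(v·dt) = 0.246837  →  δ = 0.2420

δ = 0.2420, a = -3.4800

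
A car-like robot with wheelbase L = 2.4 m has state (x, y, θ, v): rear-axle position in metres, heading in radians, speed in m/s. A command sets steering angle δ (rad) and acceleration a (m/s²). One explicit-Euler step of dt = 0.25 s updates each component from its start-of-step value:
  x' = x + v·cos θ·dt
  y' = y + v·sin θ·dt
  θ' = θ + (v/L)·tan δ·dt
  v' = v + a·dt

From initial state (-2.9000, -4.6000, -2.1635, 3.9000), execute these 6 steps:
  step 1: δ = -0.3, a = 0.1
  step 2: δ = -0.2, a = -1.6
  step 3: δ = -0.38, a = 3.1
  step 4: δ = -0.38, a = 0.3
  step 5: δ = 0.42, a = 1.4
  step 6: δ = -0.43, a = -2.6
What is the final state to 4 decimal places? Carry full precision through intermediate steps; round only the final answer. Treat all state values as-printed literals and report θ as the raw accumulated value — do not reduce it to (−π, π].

after step 1 (δ=-0.3, a=0.1): (-3.444640, -5.408698, -2.289168, 3.925000)
after step 2 (δ=-0.2, a=-1.6): (-4.090459, -6.147460, -2.372047, 3.525000)
after step 3 (δ=-0.38, a=3.1): (-4.723397, -6.760642, -2.518706, 4.300000)
after step 4 (δ=-0.38, a=0.3): (-5.596509, -7.387777, -2.697610, 4.375000)
after step 5 (δ=0.42, a=1.4): (-6.584218, -7.857586, -2.494094, 4.725000)
after step 6 (δ=-0.43, a=-2.6): (-7.526377, -8.570109, -2.719821, 4.075000)

(-7.5264, -8.5701, -2.7198, 4.0750)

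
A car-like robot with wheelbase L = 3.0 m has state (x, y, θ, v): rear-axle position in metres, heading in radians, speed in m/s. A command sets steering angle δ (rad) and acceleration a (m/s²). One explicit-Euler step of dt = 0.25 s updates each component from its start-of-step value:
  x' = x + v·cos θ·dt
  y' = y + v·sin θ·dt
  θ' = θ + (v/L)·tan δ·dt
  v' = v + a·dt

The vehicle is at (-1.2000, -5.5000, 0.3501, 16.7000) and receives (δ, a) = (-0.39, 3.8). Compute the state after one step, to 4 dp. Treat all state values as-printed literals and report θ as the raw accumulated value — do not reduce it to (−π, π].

x' = -1.2000 + 16.7000·cos(0.3501)·0.25 = 2.7217
y' = -5.5000 + 16.7000·sin(0.3501)·0.25 = -4.0680
θ' = 0.3501 + (16.7000/3.0)·tan(-0.39)·0.25 = -0.2220
v' = 16.7000 + 3.8000·0.25 = 17.6500

(2.7217, -4.0680, -0.2220, 17.6500)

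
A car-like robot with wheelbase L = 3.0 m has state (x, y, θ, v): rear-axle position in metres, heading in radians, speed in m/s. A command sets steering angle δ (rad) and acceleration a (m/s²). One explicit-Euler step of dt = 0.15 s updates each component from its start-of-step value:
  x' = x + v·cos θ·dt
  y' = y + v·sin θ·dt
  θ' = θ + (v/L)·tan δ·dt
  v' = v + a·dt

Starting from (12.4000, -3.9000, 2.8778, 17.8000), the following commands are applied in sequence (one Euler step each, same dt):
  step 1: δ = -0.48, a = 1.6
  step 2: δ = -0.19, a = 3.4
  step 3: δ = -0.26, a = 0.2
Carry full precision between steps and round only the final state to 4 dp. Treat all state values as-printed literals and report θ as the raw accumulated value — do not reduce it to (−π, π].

after step 1 (δ=-0.48, a=1.6): (9.822361, -3.203814, 2.414456, 18.040000)
after step 2 (δ=-0.19, a=3.4): (7.800759, -1.405046, 2.240984, 18.550000)
after step 3 (δ=-0.26, a=0.2): (6.072457, 0.775613, 1.994249, 18.580000)

(6.0725, 0.7756, 1.9942, 18.5800)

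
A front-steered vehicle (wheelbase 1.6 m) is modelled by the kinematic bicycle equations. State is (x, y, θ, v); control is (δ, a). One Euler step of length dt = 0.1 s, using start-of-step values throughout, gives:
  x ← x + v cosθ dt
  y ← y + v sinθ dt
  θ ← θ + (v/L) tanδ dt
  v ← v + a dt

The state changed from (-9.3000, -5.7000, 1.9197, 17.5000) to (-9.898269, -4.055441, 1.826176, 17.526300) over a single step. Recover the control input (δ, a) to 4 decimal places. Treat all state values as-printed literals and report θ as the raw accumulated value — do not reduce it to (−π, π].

δ = -0.0853, a = 0.2630

a = (v'−v)/dt = (0.026300)/0.1 = 0.2630
Δθ = θ'−θ = -0.093524;  (v·dt/L) = 17.5000·0.1/1.6 = 1.093750
tan δ = Δθ·L/(v·dt) = -0.085508  →  δ = -0.0853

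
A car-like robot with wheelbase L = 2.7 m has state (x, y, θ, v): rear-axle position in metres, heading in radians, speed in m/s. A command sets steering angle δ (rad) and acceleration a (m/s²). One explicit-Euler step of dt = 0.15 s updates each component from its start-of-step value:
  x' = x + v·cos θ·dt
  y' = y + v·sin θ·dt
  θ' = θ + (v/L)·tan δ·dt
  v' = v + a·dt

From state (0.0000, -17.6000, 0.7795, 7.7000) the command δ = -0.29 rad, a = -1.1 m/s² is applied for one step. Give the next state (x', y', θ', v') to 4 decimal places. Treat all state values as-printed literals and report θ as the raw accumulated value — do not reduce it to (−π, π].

(0.8215, -16.7881, 0.6518, 7.5350)

x' = 0.0000 + 7.7000·cos(0.7795)·0.15 = 0.8215
y' = -17.6000 + 7.7000·sin(0.7795)·0.15 = -16.7881
θ' = 0.7795 + (7.7000/2.7)·tan(-0.29)·0.15 = 0.6518
v' = 7.7000 − 1.1000·0.15 = 7.5350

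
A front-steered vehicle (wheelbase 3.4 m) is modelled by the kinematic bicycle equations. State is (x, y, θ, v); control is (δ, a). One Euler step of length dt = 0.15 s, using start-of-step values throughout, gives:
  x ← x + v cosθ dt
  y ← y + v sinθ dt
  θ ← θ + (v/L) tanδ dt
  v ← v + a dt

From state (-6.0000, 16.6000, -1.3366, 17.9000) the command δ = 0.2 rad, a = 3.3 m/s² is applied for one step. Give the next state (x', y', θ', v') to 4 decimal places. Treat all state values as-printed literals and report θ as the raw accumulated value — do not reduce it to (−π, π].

x' = -6.0000 + 17.9000·cos(-1.3366)·0.15 = -5.3769
y' = 16.6000 + 17.9000·sin(-1.3366)·0.15 = 13.9883
θ' = -1.3366 + (17.9000/3.4)·tan(0.2)·0.15 = -1.1765
v' = 17.9000 + 3.3000·0.15 = 18.3950

(-5.3769, 13.9883, -1.1765, 18.3950)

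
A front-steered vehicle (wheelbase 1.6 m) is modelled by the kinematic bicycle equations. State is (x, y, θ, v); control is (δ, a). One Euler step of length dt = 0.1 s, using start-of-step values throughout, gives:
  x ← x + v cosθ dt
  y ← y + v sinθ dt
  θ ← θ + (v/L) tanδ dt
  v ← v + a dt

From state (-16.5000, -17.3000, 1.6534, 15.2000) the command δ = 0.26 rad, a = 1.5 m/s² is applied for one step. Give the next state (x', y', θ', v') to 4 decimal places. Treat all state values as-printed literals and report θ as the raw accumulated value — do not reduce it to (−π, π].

(-16.6254, -15.7852, 1.9061, 15.3500)

x' = -16.5000 + 15.2000·cos(1.6534)·0.1 = -16.6254
y' = -17.3000 + 15.2000·sin(1.6534)·0.1 = -15.7852
θ' = 1.6534 + (15.2000/1.6)·tan(0.26)·0.1 = 1.9061
v' = 15.2000 + 1.5000·0.1 = 15.3500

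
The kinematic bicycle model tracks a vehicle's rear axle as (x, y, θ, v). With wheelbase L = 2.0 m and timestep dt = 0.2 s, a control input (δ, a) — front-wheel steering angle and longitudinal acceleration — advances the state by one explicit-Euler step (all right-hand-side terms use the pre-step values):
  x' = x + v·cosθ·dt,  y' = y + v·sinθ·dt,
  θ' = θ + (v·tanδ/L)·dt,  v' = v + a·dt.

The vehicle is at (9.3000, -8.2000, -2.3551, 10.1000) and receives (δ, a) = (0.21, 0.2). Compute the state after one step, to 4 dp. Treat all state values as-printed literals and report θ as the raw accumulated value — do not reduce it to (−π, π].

x' = 9.3000 + 10.1000·cos(-2.3551)·0.2 = 7.8732
y' = -8.2000 + 10.1000·sin(-2.3551)·0.2 = -9.6299
θ' = -2.3551 + (10.1000/2.0)·tan(0.21)·0.2 = -2.1398
v' = 10.1000 + 0.2000·0.2 = 10.1400

(7.8732, -9.6299, -2.1398, 10.1400)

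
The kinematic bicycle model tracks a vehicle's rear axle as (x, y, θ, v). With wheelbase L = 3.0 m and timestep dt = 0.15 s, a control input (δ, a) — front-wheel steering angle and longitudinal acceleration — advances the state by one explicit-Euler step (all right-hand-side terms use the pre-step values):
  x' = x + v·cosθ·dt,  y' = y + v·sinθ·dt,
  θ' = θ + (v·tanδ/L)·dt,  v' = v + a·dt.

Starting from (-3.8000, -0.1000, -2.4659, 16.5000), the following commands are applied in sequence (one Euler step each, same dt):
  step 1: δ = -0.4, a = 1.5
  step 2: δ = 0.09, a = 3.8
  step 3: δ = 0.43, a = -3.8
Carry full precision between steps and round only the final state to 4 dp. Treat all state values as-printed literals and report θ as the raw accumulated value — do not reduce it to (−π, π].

after step 1 (δ=-0.4, a=1.5): (-5.731178, -1.647959, -2.814704, 16.725000)
after step 2 (δ=0.09, a=3.8): (-8.107080, -2.453513, -2.739238, 17.295000)
after step 3 (δ=0.43, a=-3.8): (-10.494157, -3.469385, -2.342646, 16.725000)

(-10.4942, -3.4694, -2.3426, 16.7250)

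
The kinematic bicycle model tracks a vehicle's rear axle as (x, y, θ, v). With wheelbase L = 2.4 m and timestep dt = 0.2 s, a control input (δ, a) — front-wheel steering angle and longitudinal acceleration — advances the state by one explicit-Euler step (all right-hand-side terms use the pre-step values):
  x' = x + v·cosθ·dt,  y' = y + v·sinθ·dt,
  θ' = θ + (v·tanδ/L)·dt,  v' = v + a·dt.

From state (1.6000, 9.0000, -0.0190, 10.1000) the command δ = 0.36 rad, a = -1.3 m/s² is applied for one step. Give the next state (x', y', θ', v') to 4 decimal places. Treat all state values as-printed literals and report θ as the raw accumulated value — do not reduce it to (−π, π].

(3.6196, 8.9616, 0.2978, 9.8400)

x' = 1.6000 + 10.1000·cos(-0.0190)·0.2 = 3.6196
y' = 9.0000 + 10.1000·sin(-0.0190)·0.2 = 8.9616
θ' = -0.0190 + (10.1000/2.4)·tan(0.36)·0.2 = 0.2978
v' = 10.1000 − 1.3000·0.2 = 9.8400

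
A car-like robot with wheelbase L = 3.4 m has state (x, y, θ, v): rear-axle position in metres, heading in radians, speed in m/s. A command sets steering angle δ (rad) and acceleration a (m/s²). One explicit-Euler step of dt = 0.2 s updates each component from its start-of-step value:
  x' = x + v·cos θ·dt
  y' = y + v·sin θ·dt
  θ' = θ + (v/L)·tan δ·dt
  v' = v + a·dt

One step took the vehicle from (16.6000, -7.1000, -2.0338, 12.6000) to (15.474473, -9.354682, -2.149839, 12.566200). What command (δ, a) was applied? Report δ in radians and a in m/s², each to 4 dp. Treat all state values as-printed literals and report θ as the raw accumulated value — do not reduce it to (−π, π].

a = (v'−v)/dt = (-0.033800)/0.2 = -0.1690
Δθ = θ'−θ = -0.116039;  (v·dt/L) = 12.6000·0.2/3.4 = 0.741176
tan δ = Δθ·L/(v·dt) = -0.156561  →  δ = -0.1553

δ = -0.1553, a = -0.1690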